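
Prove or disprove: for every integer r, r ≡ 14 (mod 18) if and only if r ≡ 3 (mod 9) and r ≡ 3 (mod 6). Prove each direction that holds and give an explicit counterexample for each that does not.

Both directions fail.

(⇒) This fails: r = 14 gives 14 ≡ 14 (mod 18) but 14 ≡ 5 (mod 9), so the conjunction on the right does not hold.

(⇐) This fails: r = 3 satisfies both congruences on the right (3 ≡ 3 mod 9 and 3 ≡ 3 mod 6) yet 3 ≡ 3 (mod 18), not 14.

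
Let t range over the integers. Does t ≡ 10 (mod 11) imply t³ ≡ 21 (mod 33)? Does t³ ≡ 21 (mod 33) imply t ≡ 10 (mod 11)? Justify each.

Only the converse holds.

(→) This fails: take t = 10. Then 10 ≡ 10 (mod 11), but 10³ = 1000 ≡ 10 (mod 33), not 21.

(←) Conversely, the residues r modulo 33 with r³ ≡ 21 (mod 33) are exactly {21}, and each is ≡ 10 (mod 11).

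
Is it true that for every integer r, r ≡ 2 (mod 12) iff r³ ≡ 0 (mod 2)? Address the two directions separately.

The forward direction holds; the converse fails.

(→) Suppose r ≡ 2 (mod 12). Then r³ ≡ 2³ = 8 (mod 12), and since 2 ∣ 12, also r³ ≡ 0 (mod 2).

(←) This fails: take r = 0. Then 0³ = 0 ≡ 0 (mod 2), yet 0 ≡ 0 (mod 12), not 2.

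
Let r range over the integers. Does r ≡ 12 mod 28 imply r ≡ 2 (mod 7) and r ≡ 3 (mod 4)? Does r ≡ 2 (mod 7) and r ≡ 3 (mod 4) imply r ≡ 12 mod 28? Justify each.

(⇒) This fails: r = 12 gives 12 ≡ 12 (mod 28) but 12 ≡ 5 (mod 7), so the conjunction on the right does not hold.

(⇐) This fails: r = 23 satisfies both congruences on the right (23 ≡ 2 mod 7 and 23 ≡ 3 mod 4) yet 23 ≡ 23 (mod 28), not 12.

(⇒) fails and (⇐) fails.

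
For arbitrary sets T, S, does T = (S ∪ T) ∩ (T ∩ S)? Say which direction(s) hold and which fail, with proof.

Only the reverse inclusion holds.

(⟹) This inclusion fails. Take T = {1}, S = ∅; then 1 ∈ T but 1 ∉ (S ∪ T) ∩ (T ∩ S).

(⟸) Let x ∈ (S ∪ T) ∩ (T ∩ S). Then x ∈ T ∩ S, from which x ∈ T.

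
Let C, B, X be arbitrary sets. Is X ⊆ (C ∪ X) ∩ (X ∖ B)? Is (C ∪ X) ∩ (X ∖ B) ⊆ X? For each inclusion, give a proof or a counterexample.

(⟹) This inclusion fails. Take C = ∅, B = {1}, X = {1}; then 1 ∈ X but 1 ∉ (C ∪ X) ∩ (X ∖ B).

(⟸) Let x ∈ (C ∪ X) ∩ (X ∖ B). Then either x ∈ X and x ∉ C, B; or x ∈ C ∩ X and x ∉ B. In each case x ∈ X, so (C ∪ X) ∩ (X ∖ B) ⊆ X.

Only the reverse inclusion holds.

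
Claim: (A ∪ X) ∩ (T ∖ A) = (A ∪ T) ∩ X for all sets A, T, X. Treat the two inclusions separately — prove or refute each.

Only the forward inclusion holds.

(⟹) Let x ∈ (A ∪ X) ∩ (T ∖ A). Then x ∈ T ∩ X and x ∉ A, from which x ∈ (A ∪ T) ∩ X.

(⟸) This inclusion fails. Take A = {1}, T = ∅, X = {1}; then 1 ∈ (A ∪ T) ∩ X but 1 ∉ (A ∪ X) ∩ (T ∖ A).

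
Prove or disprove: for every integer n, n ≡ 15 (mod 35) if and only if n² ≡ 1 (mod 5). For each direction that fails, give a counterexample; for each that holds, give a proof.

(⇒) fails and (⇐) fails.

(⟹) This fails: take n = 15. Then 15 ≡ 15 (mod 35), but 15² = 225 ≡ 0 (mod 5), not 1.

(⟸) This fails: take n = 1. Then 1² = 1 ≡ 1 (mod 5), yet 1 ≡ 1 (mod 35), not 15.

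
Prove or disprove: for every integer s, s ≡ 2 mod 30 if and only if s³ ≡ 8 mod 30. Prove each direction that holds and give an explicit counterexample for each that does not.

Both implications hold.

Converse. Suppose s³ ≡ 8 (mod 30). The only residue r in {0, …, 29} with r³ ≡ 8 (mod 30) is r = 2, so s ≡ 2 (mod 30).

Forward direction. Suppose s ≡ 2 mod 30. Write s = 30j + 2. Then (30j + 2)³ = 27000j³ + 5400j² + 360j + 8 = 30(900j³ + 180j² + 12j) + 8, so s³ ≡ 8 (mod 30).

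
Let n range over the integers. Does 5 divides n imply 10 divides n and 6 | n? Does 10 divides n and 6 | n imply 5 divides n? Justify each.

Converse. Suppose 10 ∣ n and 6 ∣ n. Any common multiple of 10 and 6 is a multiple of their lcm; here lcm(10, 6) = 10·6/gcd(10, 6) = 60/2 = 30, so 30 ∣ n. Since 5 ∣ 30, it follows that 5 ∣ n.

Forward direction. This fails: take n = 5. Certainly 5 ∣ 5, but 10 ∤ 5.

Only the converse holds.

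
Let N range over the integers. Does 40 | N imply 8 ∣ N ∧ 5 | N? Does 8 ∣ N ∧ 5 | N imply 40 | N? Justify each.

Both directions hold; the statement is true.

Forward direction. If 40 ∣ N, write N = 40q. Since 40 = 5·8, N = 8·(5q), so 8 ∣ N; and since 40 = 8·5, N = 5·(8q), so 5 ∣ N.

Converse. Suppose 8 ∣ N and 5 ∣ N. Any common multiple of 8 and 5 is a multiple of their lcm; here gcd(8, 5) = 1, so lcm(8, 5) = 8·5 = 40, so 40 ∣ N.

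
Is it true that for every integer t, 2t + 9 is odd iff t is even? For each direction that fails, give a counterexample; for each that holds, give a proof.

(⇒) fails; (⇐) holds.

[⇒] This fails: take t = 7. Then 2t + 9 = 23, which is odd, yet t = 7 is odd, not even.

[⇐] Suppose t is even. Since 2 is even, 2t is even for every t, so 2t + 9 has the same parity as 9, which is odd. Hence 2t + 9 is odd.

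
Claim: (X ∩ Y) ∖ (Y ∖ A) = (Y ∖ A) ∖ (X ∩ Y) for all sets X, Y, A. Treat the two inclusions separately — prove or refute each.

(⊆) fails and (⊇) fails.

(⊆) This inclusion fails. Take X = {1}, Y = {1}, A = {1}; then 1 ∈ (X ∩ Y) ∖ (Y ∖ A) but 1 ∉ (Y ∖ A) ∖ (X ∩ Y).

(⊇) This inclusion fails. Take X = ∅, Y = {1}, A = ∅; then 1 ∈ (Y ∖ A) ∖ (X ∩ Y) but 1 ∉ (X ∩ Y) ∖ (Y ∖ A).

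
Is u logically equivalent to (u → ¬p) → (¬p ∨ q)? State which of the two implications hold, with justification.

Not equivalent: only (⇒) holds.

(⇒) Assume the antecedent. If q is true, (u → ¬p) → (¬p ∨ q) reduces to true regardless of the other variables. If q is false, the antecedent forces (q = F, u = T, p = F) or (q = F, u = T, p = T), and (u → ¬p) → (¬p ∨ q) holds there. Either way (u → ¬p) → (¬p ∨ q) holds.

(⇐) This fails. Under q = F, u = F, p = F, the left side is false but the right side is true.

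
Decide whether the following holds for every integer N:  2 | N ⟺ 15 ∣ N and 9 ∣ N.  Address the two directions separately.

(⇒) This fails: take N = 2. Certainly 2 ∣ 2, but 15 ∤ 2.

(⇐) This fails: take N = 45. Both 15 ∣ 45 and 9 ∣ 45, yet 45 is not a multiple of 2 (since 45 = 22·2 + 1), so 2 ∤ 45.

Neither direction holds.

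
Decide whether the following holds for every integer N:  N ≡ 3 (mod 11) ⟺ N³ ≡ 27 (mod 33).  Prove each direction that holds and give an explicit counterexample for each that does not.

(⇒) This fails: take N = 14. Then 14 ≡ 3 (mod 11), but 14³ = 2744 ≡ 5 (mod 33), not 27.

(⇐) Conversely, the residues r modulo 33 with r³ ≡ 27 (mod 33) are exactly {3}, and each is ≡ 3 (mod 11).

Not equivalent: only (⇐) holds.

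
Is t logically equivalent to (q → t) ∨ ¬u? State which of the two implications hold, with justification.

(⟹) Assume the antecedent. If t is true, (q → t) ∨ ¬u reduces to true regardless of the other variables. If t is false, the antecedent cannot hold. Either way (q → t) ∨ ¬u holds.

(⟸) This fails. Under t = F, u = F, q = F, the left side is false but the right side is true.

The forward direction holds; the converse fails.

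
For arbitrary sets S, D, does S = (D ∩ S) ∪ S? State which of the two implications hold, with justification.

(⟹) Let x ∈ S. Then either x ∈ S and x ∉ D; or x ∈ S ∩ D. In each case x ∈ (D ∩ S) ∪ S, so S ⊆ (D ∩ S) ∪ S.

(⟸) Let x ∈ (D ∩ S) ∪ S. Then either x ∈ S and x ∉ D; or x ∈ S ∩ D. In each case x ∈ S, so (D ∩ S) ∪ S ⊆ S.

The two sets are equal.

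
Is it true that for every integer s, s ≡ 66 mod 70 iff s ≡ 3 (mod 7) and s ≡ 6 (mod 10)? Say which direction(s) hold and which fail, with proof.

Both directions hold.

(⇒) Suppose s ≡ 66 (mod 70); write s = 70j + 66. Since 7 ∣ 70, reducing mod 7 gives s ≡ 66 ≡ 3 (mod 7); since 10 ∣ 70, reducing mod 10 gives s ≡ 66 ≡ 6 (mod 10).

(⇐) Conversely, if s ≡ 3 (mod 7) and s ≡ 6 (mod 10), then by the Chinese remainder theorem s ≡ 66 (mod 70). This is exactly s ≡ 66 (mod 70).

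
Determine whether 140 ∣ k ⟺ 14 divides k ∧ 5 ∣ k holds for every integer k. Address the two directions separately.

Not equivalent: only (⇒) holds.

Forward direction. If 140 ∣ k, write k = 140q. Since 140 = 10·14, k = 14·(10q), so 14 ∣ k; and since 140 = 28·5, k = 5·(28q), so 5 ∣ k.

Converse. This fails: take k = 70. Both 14 ∣ 70 and 5 ∣ 70, yet 70 is not a multiple of 140 (since 70 = 0·140 + 70), so 140 ∤ 70.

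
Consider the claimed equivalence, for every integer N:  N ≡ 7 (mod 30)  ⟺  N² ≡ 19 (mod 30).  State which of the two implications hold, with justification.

(⟹) Suppose N ≡ 7 (mod 30). Write N = 30j + 7. Then (30j + 7)² = 900j² + 420j + 49 = 30(30j² + 14j + 1) + 19, so N² ≡ 19 (mod 30).

(⟸) This fails: take N = 13. Then 13² = 169 ≡ 19 (mod 30), yet 13 ≡ 13 (mod 30), not 7.

Not equivalent: only (⇒) holds.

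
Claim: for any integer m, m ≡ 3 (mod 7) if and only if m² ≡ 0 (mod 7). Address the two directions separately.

(⇒) This fails: take m = 3. Then 3 ≡ 3 (mod 7), but 3² = 9 ≡ 2 (mod 7), not 0.

(⇐) This fails: take m = 0. Then 0² = 0 ≡ 0 (mod 7), yet 0 ≡ 0 (mod 7), not 3.

(⇒) fails and (⇐) fails.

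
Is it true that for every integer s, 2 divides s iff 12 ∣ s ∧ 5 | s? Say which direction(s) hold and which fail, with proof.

[⇐] Suppose 12 ∣ s and 5 ∣ s. Any common multiple of 12 and 5 is a multiple of their lcm; here gcd(12, 5) = 1, so lcm(12, 5) = 12·5 = 60, so 60 ∣ s. Since 2 ∣ 60, it follows that 2 ∣ s.

[⇒] This fails: take s = 2. Certainly 2 ∣ 2, but 12 ∤ 2.

(⇒) fails; (⇐) holds.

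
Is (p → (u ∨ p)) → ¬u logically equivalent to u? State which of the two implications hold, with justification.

Neither implication holds.

(→) This fails. Under p = F, u = F, the left side is true but the right side is false.

(←) This fails. Under p = F, u = T, the left side is false but the right side is true.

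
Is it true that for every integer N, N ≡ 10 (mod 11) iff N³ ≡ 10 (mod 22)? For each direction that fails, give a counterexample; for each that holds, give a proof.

[⇐] The residues r modulo 22 with r³ ≡ 10 (mod 22) are exactly {10}, and each is ≡ 10 (mod 11).

[⇒] This fails: take N = 21. Then 21 ≡ 10 (mod 11), but 21³ = 9261 ≡ 21 (mod 22), not 10.

The forward direction fails; the converse holds.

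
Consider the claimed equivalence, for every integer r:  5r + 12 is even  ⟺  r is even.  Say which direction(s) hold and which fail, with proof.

[⇒] Suppose 5r + 12 is even. Since 5 is odd, 5r and r have the same parity, so 5r + 12 ≡ r + 12 (mod 2). As 12 is even, 5r + 12 is even exactly when r is even. Thus r is even.

[⇐] Conversely, suppose r is even; write r = 2j. Then 5r + 12 = 5·(2j) + 12 = 2·5j + 12, which is even.

Both implications hold.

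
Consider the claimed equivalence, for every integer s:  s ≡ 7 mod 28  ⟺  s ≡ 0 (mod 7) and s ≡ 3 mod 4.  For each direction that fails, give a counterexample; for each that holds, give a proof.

Converse. If s ≡ 0 (mod 7) and s ≡ 3 (mod 4), then by the Chinese remainder theorem s ≡ 7 (mod 28). This is exactly s ≡ 7 (mod 28).

Forward direction. Suppose s ≡ 7 (mod 28); write s = 28j + 7. Since 7 ∣ 28, reducing mod 7 gives s ≡ 7 ≡ 0 (mod 7); since 4 ∣ 28, reducing mod 4 gives s ≡ 7 ≡ 3 (mod 4).

Equivalent; both directions hold.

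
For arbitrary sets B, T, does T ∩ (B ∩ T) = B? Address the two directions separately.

Only the forward inclusion holds.

(⊆) Let x ∈ T ∩ (B ∩ T). Then x ∈ B ∩ T, from which x ∈ B.

(⊇) This inclusion fails. Take B = {1}, T = ∅; then 1 ∈ B but 1 ∉ T ∩ (B ∩ T).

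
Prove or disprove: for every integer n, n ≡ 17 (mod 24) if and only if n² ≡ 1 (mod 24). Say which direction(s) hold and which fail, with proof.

[⇒] Suppose n ≡ 17 (mod 24). Write n = 24j + 17. Then (24j + 17)² = 576j² + 816j + 289 = 24(24j² + 34j + 12) + 1, so n² ≡ 1 (mod 24).

[⇐] This fails: take n = 1. Then 1² = 1 ≡ 1 (mod 24), yet 1 ≡ 1 (mod 24), not 17.

(⇒) holds; (⇐) fails.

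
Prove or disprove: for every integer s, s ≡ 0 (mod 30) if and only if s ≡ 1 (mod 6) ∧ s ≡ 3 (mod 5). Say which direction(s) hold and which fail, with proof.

Forward direction. This fails: s = 0 gives 0 ≡ 0 (mod 30) but 0 ≡ 0 (mod 6), so the conjunction on the right does not hold.

Converse. This fails: s = 13 satisfies both congruences on the right (13 ≡ 1 mod 6 and 13 ≡ 3 mod 5) yet 13 ≡ 13 (mod 30), not 0.

(⇒) fails and (⇐) fails.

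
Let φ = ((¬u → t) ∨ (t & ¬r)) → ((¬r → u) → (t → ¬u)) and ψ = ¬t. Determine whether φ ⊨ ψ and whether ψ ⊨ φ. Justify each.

(→) This fails. Under u = F, t = T, r = F, the left side is true but the right side is false.

(←) Assume the antecedent. If u is true, the antecedent forces (u = T, t = F, r = F) or (u = T, t = F, r = T), and the consequent holds there. If u is false, the consequent reduces to true regardless of the other variables. Either way the consequent holds.

Not equivalent: only (⇐) holds.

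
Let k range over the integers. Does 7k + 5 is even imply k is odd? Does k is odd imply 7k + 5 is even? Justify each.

(⟹) Suppose 7k + 5 is even. Since 7 is odd, 7k and k have the same parity, so 7k + 5 ≡ k + 5 (mod 2). As 5 is odd, 7k + 5 is even exactly when k is odd. Thus k is odd.

(⟸) Conversely, suppose k is odd; write k = 2j + 1. Then 7k + 5 = 7·(2j + 1) + 5 = 2·7j + 12, which is even.

Both directions hold; the statement is true.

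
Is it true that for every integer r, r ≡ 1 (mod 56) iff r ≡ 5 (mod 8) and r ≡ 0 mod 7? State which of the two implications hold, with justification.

(⟹) This fails: r = 1 gives 1 ≡ 1 (mod 56) but 1 ≡ 1 (mod 8), so the conjunction on the right does not hold.

(⟸) This fails: r = 21 satisfies both congruences on the right (21 ≡ 5 mod 8 and 21 ≡ 0 mod 7) yet 21 ≡ 21 (mod 56), not 1.

Neither implication holds.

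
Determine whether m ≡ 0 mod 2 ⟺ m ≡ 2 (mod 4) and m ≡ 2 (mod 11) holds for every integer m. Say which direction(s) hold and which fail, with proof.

(⇒) fails; (⇐) holds.

(→) This fails: m = 0 gives 0 ≡ 0 (mod 2) but 0 ≡ 0 (mod 4), so the conjunction on the right does not hold.

(←) Conversely, if m ≡ 2 (mod 4) and m ≡ 2 (mod 11), then by the Chinese remainder theorem m ≡ 2 (mod 44). Since 2 ≡ 0 (mod 2) and 2 ∣ 44, we get m ≡ 0 (mod 2).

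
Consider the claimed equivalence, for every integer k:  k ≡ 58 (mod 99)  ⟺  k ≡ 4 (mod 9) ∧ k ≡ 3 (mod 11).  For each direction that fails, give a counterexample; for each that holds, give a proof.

(→) Suppose k ≡ 58 (mod 99); write k = 99j + 58. Since 9 ∣ 99, reducing mod 9 gives k ≡ 58 ≡ 4 (mod 9); since 11 ∣ 99, reducing mod 11 gives k ≡ 58 ≡ 3 (mod 11).

(←) Conversely, if k ≡ 4 (mod 9) and k ≡ 3 (mod 11), then by the Chinese remainder theorem k ≡ 58 (mod 99). This is exactly k ≡ 58 (mod 99).

Both directions hold; the statement is true.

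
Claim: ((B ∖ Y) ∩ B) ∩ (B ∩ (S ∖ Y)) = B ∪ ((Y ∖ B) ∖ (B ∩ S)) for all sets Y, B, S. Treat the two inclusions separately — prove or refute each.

The sets are not equal: only the forward inclusion holds.

(⟸) This inclusion fails. Take Y = {1}, B = ∅, S = ∅; then 1 ∈ B ∪ ((Y ∖ B) ∖ (B ∩ S)) but 1 ∉ ((B ∖ Y) ∩ B) ∩ (B ∩ (S ∖ Y)).

(⟹) Let x ∈ ((B ∖ Y) ∩ B) ∩ (B ∩ (S ∖ Y)). Then x ∈ B ∩ S and x ∉ Y, from which x ∈ B ∪ ((Y ∖ B) ∖ (B ∩ S)).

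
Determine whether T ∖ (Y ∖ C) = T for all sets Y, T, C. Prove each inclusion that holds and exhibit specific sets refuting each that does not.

The sets are not equal: only the forward inclusion holds.

(⟸) This inclusion fails. Take Y = {1}, T = {1}, C = ∅; then 1 ∈ T but 1 ∉ T ∖ (Y ∖ C).

(⟹) Let x ∈ T ∖ (Y ∖ C). Then either x ∈ T and x ∉ Y, C; or x ∈ T ∩ C and x ∉ Y; or x ∈ Y ∩ T ∩ C. In each case x ∈ T, so T ∖ (Y ∖ C) ⊆ T.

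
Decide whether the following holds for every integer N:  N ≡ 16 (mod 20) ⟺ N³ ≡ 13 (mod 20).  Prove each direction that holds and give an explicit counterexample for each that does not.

(⇒) fails and (⇐) fails.

Forward direction. This fails: take N = 16. Then 16 ≡ 16 (mod 20), but 16³ = 4096 ≡ 16 (mod 20), not 13.

Converse. This fails: take N = 17. Then 17³ = 4913 ≡ 13 (mod 20), yet 17 ≡ 17 (mod 20), not 16.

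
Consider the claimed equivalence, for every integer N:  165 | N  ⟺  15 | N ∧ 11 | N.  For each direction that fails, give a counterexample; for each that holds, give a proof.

Both directions hold; the statement is true.

[⇒] If 165 ∣ N, write N = 165q. Since 165 = 11·15, N = 15·(11q), so 15 ∣ N; and since 165 = 15·11, N = 11·(15q), so 11 ∣ N.

[⇐] Suppose 15 ∣ N and 11 ∣ N. Any common multiple of 15 and 11 is a multiple of their lcm; here gcd(15, 11) = 1, so lcm(15, 11) = 15·11 = 165, so 165 ∣ N.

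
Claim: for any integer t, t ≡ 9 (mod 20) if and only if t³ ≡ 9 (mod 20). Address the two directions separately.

Both directions hold.

(⇐) Suppose t³ ≡ 9 (mod 20). The only residue r in {0, …, 19} with r³ ≡ 9 (mod 20) is r = 9, so t ≡ 9 (mod 20).

(⇒) Suppose t ≡ 9 (mod 20). Write t = 20j + 9. Then (20j + 9)³ = 8000j³ + 10800j² + 4860j + 729 = 20(400j³ + 540j² + 243j + 36) + 9, so t³ ≡ 9 (mod 20).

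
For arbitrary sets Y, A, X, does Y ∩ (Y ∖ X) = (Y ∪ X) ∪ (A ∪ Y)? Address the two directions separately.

(⊆) Let x ∈ Y ∩ (Y ∖ X). Then either x ∈ Y and x ∉ A, X; or x ∈ Y ∩ A and x ∉ X. In each case x ∈ (Y ∪ X) ∪ (A ∪ Y), so Y ∩ (Y ∖ X) ⊆ (Y ∪ X) ∪ (A ∪ Y).

(⊇) This inclusion fails. Take Y = ∅, A = {1}, X = ∅; then 1 ∈ (Y ∪ X) ∪ (A ∪ Y) but 1 ∉ Y ∩ (Y ∖ X).

The sets are not equal: only the forward inclusion holds.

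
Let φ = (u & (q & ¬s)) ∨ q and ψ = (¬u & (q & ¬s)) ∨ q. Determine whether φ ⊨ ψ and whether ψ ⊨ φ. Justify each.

Forward direction. Assume the antecedent. If q is true, (¬u & (q & ¬s)) ∨ q reduces to true regardless of the other variables. If q is false, the antecedent cannot hold. Either way (¬u & (q & ¬s)) ∨ q holds.

Converse. Assume the antecedent. If q is true, (u & (q & ¬s)) ∨ q reduces to true regardless of the other variables. If q is false, the antecedent cannot hold. Either way (u & (q & ¬s)) ∨ q holds.

Equivalent; both directions hold.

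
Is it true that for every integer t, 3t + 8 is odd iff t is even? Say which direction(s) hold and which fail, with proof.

[⇒] This fails: t = 3 gives 3t + 8 = 17, which is odd, but 3 is odd, not even.

[⇐] This also fails: t = 0 is even, but 3t + 8 = 8 is even, not odd.

Neither direction holds.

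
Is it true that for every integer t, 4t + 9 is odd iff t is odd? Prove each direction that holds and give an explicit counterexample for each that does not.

(⟹) This fails: take t = 6. Then 4t + 9 = 33, which is odd, yet t = 6 is even, not odd.

(⟸) Suppose t is odd. Since 4 is even, 4t is even for every t, so 4t + 9 has the same parity as 9, which is odd. Hence 4t + 9 is odd.

Only the converse holds.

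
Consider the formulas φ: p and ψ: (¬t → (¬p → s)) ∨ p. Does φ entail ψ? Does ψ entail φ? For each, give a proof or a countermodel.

(⇐) This fails. Under p = F, s = T, t = F, the left side is false but the right side is true.

(⇒) Assume the antecedent. If p is true, (¬t → (¬p → s)) ∨ p reduces to true regardless of the other variables. If p is false, the antecedent cannot hold. Either way (¬t → (¬p → s)) ∨ p holds.

Only the forward implication holds.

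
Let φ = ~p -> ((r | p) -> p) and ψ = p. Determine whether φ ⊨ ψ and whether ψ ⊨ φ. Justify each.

The forward direction fails; the converse holds.

(⟹) This fails. Under p = F, r = F, the left side is true but the right side is false.

(⟸) Assume the antecedent. If p is true, ~p -> ((r | p) -> p) reduces to true regardless of the other variables. If p is false, the antecedent cannot hold. Either way ~p -> ((r | p) -> p) holds.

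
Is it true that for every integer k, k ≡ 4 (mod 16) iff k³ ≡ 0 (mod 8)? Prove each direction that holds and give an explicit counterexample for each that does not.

Only the forward implication holds.

(⟸) This fails: take k = 0. Then 0³ = 0 ≡ 0 (mod 8), yet 0 ≡ 0 (mod 16), not 4.

(⟹) Suppose k ≡ 4 (mod 16). Then k³ ≡ 4³ = 64 (mod 16), and since 8 ∣ 16, also k³ ≡ 0 (mod 8).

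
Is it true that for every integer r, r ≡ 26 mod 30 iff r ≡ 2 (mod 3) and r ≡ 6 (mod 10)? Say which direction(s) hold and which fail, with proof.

Both directions hold.

(⟹) Suppose r ≡ 26 (mod 30); write r = 30j + 26. Since 3 ∣ 30, reducing mod 3 gives r ≡ 26 ≡ 2 (mod 3); since 10 ∣ 30, reducing mod 10 gives r ≡ 26 ≡ 6 (mod 10).

(⟸) Conversely, if r ≡ 2 (mod 3) and r ≡ 6 (mod 10), then by the Chinese remainder theorem r ≡ 26 (mod 30). This is exactly r ≡ 26 (mod 30).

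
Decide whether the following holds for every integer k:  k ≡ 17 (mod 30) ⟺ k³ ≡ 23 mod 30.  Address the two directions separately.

(⟸) Suppose k³ ≡ 23 (mod 30). The only residue r in {0, …, 29} with r³ ≡ 23 (mod 30) is r = 17, so k ≡ 17 (mod 30).

(⟹) Suppose k ≡ 17 (mod 30). Write k = 30j + 17. Then (30j + 17)³ = 27000j³ + 45900j² + 26010j + 4913 = 30(900j³ + 1530j² + 867j + 163) + 23, so k³ ≡ 23 (mod 30).

Both directions hold.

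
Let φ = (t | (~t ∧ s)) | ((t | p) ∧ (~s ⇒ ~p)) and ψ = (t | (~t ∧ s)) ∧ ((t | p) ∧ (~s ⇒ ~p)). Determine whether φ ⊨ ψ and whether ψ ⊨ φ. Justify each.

The forward direction fails; the converse holds.

Converse. Assume the antecedent. If s is true, the consequent reduces to true regardless of the other variables. If s is false, the antecedent forces (s = F, p = F, t = T), and the consequent holds there. Either way the consequent holds.

Forward direction. This fails. Under s = T, p = F, t = F, the left side is true but the right side is false.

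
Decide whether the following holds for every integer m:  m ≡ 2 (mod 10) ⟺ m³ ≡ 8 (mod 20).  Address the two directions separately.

[⇐] The residues r modulo 20 with r³ ≡ 8 (mod 20) are exactly {2, 12}, and each is ≡ 2 (mod 10).

[⇒] Suppose m ≡ 2 (mod 10). Working modulo 20, m ∈ {2, 12}; for each such r, r³ ≡ 8 (mod 20).

Both directions hold; the statement is true.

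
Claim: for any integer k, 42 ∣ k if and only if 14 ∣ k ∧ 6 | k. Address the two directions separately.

Both directions hold.

(⟹) If 42 ∣ k, write k = 42q. Since 42 = 3·14, k = 14·(3q), so 14 ∣ k; and since 42 = 7·6, k = 6·(7q), so 6 ∣ k.

(⟸) Suppose 14 ∣ k and 6 ∣ k. Any common multiple of 14 and 6 is a multiple of their lcm; here lcm(14, 6) = 14·6/gcd(14, 6) = 84/2 = 42, so 42 ∣ k.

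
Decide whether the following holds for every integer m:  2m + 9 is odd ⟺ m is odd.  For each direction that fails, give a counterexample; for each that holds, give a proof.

(⟹) This fails: take m = 0. Then 2m + 9 = 9, which is odd, yet m = 0 is even, not odd.

(⟸) Suppose m is odd. Since 2 is even, 2m is even for every m, so 2m + 9 has the same parity as 9, which is odd. Hence 2m + 9 is odd.

Only the reverse direction holds.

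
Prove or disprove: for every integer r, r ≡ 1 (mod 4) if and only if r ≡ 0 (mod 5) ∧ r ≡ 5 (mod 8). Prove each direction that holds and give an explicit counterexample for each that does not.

The forward direction fails; the converse holds.

(⟹) This fails: r = 1 gives 1 ≡ 1 (mod 4) but 1 ≡ 1 (mod 5), so the conjunction on the right does not hold.

(⟸) Conversely, if r ≡ 0 (mod 5) and r ≡ 5 (mod 8), then by the Chinese remainder theorem r ≡ 5 (mod 40). Since 5 ≡ 1 (mod 4) and 4 ∣ 40, we get r ≡ 1 (mod 4).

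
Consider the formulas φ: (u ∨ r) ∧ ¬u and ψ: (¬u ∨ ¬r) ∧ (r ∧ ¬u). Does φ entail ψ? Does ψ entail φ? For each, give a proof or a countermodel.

Converse. Assume the antecedent. If r is true, the antecedent forces (r = T, u = F), and (u ∨ r) ∧ ¬u holds there. If r is false, the antecedent cannot hold. Either way (u ∨ r) ∧ ¬u holds.

Forward direction. Assume the antecedent. If r is true, the antecedent forces (r = T, u = F), and (¬u ∨ ¬r) ∧ (r ∧ ¬u) holds there. If r is false, the antecedent cannot hold. Either way (¬u ∨ ¬r) ∧ (r ∧ ¬u) holds.

Equivalent; both directions hold.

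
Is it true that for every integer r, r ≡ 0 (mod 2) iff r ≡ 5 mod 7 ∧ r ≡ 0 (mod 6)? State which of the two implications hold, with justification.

Only the converse holds.

(⇒) This fails: r = 0 gives 0 ≡ 0 (mod 2) but 0 ≡ 0 (mod 7), so the conjunction on the right does not hold.

(⇐) Conversely, if r ≡ 5 (mod 7) and r ≡ 0 (mod 6), then by the Chinese remainder theorem r ≡ 12 (mod 42). Since 12 ≡ 0 (mod 2) and 2 ∣ 42, we get r ≡ 0 (mod 2).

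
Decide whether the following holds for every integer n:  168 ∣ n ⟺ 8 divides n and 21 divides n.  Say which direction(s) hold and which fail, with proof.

Both implications hold.

(⟸) Suppose 8 ∣ n and 21 ∣ n. Any common multiple of 8 and 21 is a multiple of their lcm; here gcd(8, 21) = 1, so lcm(8, 21) = 8·21 = 168, so 168 ∣ n.

(⟹) If 168 ∣ n, write n = 168q. Since 168 = 21·8, n = 8·(21q), so 8 ∣ n; and since 168 = 8·21, n = 21·(8q), so 21 ∣ n.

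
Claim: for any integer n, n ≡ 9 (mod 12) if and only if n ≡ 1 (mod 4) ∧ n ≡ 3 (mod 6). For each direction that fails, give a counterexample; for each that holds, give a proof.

(→) Suppose n ≡ 9 (mod 12); write n = 12j + 9. Since 4 ∣ 12, reducing mod 4 gives n ≡ 9 ≡ 1 (mod 4); since 6 ∣ 12, reducing mod 6 gives n ≡ 9 ≡ 3 (mod 6).

(←) Conversely, if n ≡ 1 (mod 4) and n ≡ 3 (mod 6), then by the Chinese remainder theorem n ≡ 9 (mod 12). This is exactly n ≡ 9 (mod 12).

Equivalent; both directions hold.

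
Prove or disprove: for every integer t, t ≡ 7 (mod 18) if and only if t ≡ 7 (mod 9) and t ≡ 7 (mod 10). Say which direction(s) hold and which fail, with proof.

(⇒) fails; (⇐) holds.

(⟹) This fails: t = 43 gives 43 ≡ 7 (mod 18) but 43 ≡ 3 (mod 10), so the conjunction on the right does not hold.

(⟸) Conversely, if t ≡ 7 (mod 9) and t ≡ 7 (mod 10), then by the Chinese remainder theorem t ≡ 7 (mod 90). Since 7 ≡ 7 (mod 18) and 18 ∣ 90, we get t ≡ 7 (mod 18).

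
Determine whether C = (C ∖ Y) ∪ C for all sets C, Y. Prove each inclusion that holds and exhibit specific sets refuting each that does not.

The two sets are equal.

Forward inclusion. Let x ∈ C. Then either x ∈ C and x ∉ Y; or x ∈ C ∩ Y. In each case x ∈ (C ∖ Y) ∪ C, so C ⊆ (C ∖ Y) ∪ C.

Reverse inclusion. Let x ∈ (C ∖ Y) ∪ C. Then either x ∈ C and x ∉ Y; or x ∈ C ∩ Y. In each case x ∈ C, so (C ∖ Y) ∪ C ⊆ C.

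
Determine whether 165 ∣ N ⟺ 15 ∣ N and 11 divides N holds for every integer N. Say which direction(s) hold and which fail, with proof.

The biconditional holds.

(⟸) Suppose 15 ∣ N and 11 ∣ N. Any common multiple of 15 and 11 is a multiple of their lcm; here gcd(15, 11) = 1, so lcm(15, 11) = 15·11 = 165, so 165 ∣ N.

(⟹) If 165 ∣ N, write N = 165q. Since 165 = 11·15, N = 15·(11q), so 15 ∣ N; and since 165 = 15·11, N = 11·(15q), so 11 ∣ N.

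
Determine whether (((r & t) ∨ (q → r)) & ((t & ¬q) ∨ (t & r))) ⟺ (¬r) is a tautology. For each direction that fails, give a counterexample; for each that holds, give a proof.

Neither direction holds.

(⇒) This fails. Under r = T, q = F, t = T, the left side is true but the right side is false.

(⇐) This fails. Under r = F, q = F, t = F, the left side is false but the right side is true.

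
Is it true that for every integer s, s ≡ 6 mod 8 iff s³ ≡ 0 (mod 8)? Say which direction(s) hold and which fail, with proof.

Not equivalent: only (⇒) holds.

Forward direction. Suppose s ≡ 6 mod 8. Write s = 8j + 6. Then (8j + 6)³ = 512j³ + 1152j² + 864j + 216 = 8(64j³ + 144j² + 108j + 27) + 0, so s³ ≡ 0 (mod 8).

Converse. This fails: take s = 0. Then 0³ = 0 ≡ 0 (mod 8), yet 0 ≡ 0 (mod 8), not 6.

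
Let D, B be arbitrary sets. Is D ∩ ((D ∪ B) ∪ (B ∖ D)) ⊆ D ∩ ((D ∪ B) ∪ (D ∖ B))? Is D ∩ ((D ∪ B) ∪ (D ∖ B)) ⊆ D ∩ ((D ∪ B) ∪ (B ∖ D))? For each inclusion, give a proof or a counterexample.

Both inclusions hold.

(⊆) Let x ∈ D ∩ ((D ∪ B) ∪ (B ∖ D)). Then either x ∈ D and x ∉ B; or x ∈ D ∩ B. In each case x ∈ D ∩ ((D ∪ B) ∪ (D ∖ B)), so D ∩ ((D ∪ B) ∪ (B ∖ D)) ⊆ D ∩ ((D ∪ B) ∪ (D ∖ B)).

(⊇) Let x ∈ D ∩ ((D ∪ B) ∪ (D ∖ B)). Then either x ∈ D and x ∉ B; or x ∈ D ∩ B. In each case x ∈ D ∩ ((D ∪ B) ∪ (B ∖ D)), so D ∩ ((D ∪ B) ∪ (D ∖ B)) ⊆ D ∩ ((D ∪ B) ∪ (B ∖ D)).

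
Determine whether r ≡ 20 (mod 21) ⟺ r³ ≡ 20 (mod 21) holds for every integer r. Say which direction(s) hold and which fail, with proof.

(⟹) Suppose r ≡ 20 (mod 21). Write r = 21j + 20. Then (21j + 20)³ = 9261j³ + 26460j² + 25200j + 8000 = 21(441j³ + 1260j² + 1200j + 380) + 20, so r³ ≡ 20 (mod 21).

(⟸) This fails: take r = 5. Then 5³ = 125 ≡ 20 (mod 21), yet 5 ≡ 5 (mod 21), not 20.

(⇒) holds; (⇐) fails.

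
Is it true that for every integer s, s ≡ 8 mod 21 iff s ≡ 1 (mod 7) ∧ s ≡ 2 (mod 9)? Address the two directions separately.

[⇒] This fails: s = 8 gives 8 ≡ 8 (mod 21) but 8 ≡ 8 (mod 9), so the conjunction on the right does not hold.

[⇐] Conversely, if s ≡ 1 (mod 7) and s ≡ 2 (mod 9), then by the Chinese remainder theorem s ≡ 29 (mod 63). Since 29 ≡ 8 (mod 21) and 21 ∣ 63, we get s ≡ 8 (mod 21).

(⇒) fails; (⇐) holds.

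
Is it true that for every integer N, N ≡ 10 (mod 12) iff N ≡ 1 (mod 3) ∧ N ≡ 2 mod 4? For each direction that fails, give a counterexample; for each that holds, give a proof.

(⇐) If N ≡ 1 (mod 3) and N ≡ 2 (mod 4), then by the Chinese remainder theorem N ≡ 10 (mod 12). This is exactly N ≡ 10 (mod 12).

(⇒) Suppose N ≡ 10 (mod 12); write N = 12j + 10. Since 3 ∣ 12, reducing mod 3 gives N ≡ 10 ≡ 1 (mod 3); since 4 ∣ 12, reducing mod 4 gives N ≡ 10 ≡ 2 (mod 4).

Equivalent; both directions hold.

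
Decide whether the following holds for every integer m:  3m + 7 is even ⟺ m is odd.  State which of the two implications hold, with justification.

(→) Suppose 3m + 7 is even. Since 3 is odd, 3m and m have the same parity, so 3m + 7 ≡ m + 7 (mod 2). As 7 is odd, 3m + 7 is even exactly when m is odd. Thus m is odd.

(←) Conversely, suppose m is odd; write m = 2j + 1. Then 3m + 7 = 3·(2j + 1) + 7 = 2·3j + 10, which is even.

Both directions hold; the statement is true.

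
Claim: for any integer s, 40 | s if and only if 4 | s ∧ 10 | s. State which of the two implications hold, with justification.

Forward direction. If 40 ∣ s, write s = 40q. Since 40 = 10·4, s = 4·(10q), so 4 ∣ s; and since 40 = 4·10, s = 10·(4q), so 10 ∣ s.

Converse. This fails: take s = 20. Both 4 ∣ 20 and 10 ∣ 20, yet 20 is not a multiple of 40 (since 20 = 0·40 + 20), so 40 ∤ 20.

Only the forward direction holds.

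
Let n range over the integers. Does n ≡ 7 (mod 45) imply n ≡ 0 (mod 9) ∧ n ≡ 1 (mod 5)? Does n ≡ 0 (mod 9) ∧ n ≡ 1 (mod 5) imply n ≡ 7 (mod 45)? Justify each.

(→) This fails: n = 7 gives 7 ≡ 7 (mod 45) but 7 ≡ 7 (mod 9), so the conjunction on the right does not hold.

(←) This fails: n = 36 satisfies both congruences on the right (36 ≡ 0 mod 9 and 36 ≡ 1 mod 5) yet 36 ≡ 36 (mod 45), not 7.

Both directions fail.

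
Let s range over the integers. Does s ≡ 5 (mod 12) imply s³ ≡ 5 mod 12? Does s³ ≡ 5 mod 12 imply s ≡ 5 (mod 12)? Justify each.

[⇒] Suppose s ≡ 5 (mod 12). Write s = 12j + 5. Then (12j + 5)³ = 1728j³ + 2160j² + 900j + 125 = 12(144j³ + 180j² + 75j + 10) + 5, so s³ ≡ 5 (mod 12).

[⇐] For the converse, argue contrapositively. If s ≢ 5 (mod 12), then s is congruent to one of 0, 1, 2, 3, 4, 6, 7, 8, 9, 10, 11 modulo 12, and these give s³ ≡ 0, 1, 8, 3, 4, 0, 7, 8, 9, 4, 11 respectively — never 5.

The biconditional holds.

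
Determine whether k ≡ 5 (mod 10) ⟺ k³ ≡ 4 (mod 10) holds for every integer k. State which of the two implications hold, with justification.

Forward direction. This fails: take k = 5. Then 5 ≡ 5 (mod 10), but 5³ = 125 ≡ 5 (mod 10), not 4.

Converse. This fails: take k = 4. Then 4³ = 64 ≡ 4 (mod 10), yet 4 ≡ 4 (mod 10), not 5.

(⇒) fails and (⇐) fails.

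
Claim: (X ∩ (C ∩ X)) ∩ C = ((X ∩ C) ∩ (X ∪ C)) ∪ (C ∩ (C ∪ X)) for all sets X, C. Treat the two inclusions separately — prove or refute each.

(⊇) This inclusion fails. Take X = ∅, C = {1}; then 1 ∈ ((X ∩ C) ∩ (X ∪ C)) ∪ (C ∩ (C ∪ X)) but 1 ∉ (X ∩ (C ∩ X)) ∩ C.

(⊆) Let x ∈ (X ∩ (C ∩ X)) ∩ C. Then x ∈ X ∩ C, from which x ∈ ((X ∩ C) ∩ (X ∪ C)) ∪ (C ∩ (C ∪ X)).

The sets are not equal: only the forward inclusion holds.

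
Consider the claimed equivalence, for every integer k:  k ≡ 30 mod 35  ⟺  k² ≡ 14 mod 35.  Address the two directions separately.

(→) This fails: take k = 30. Then 30 ≡ 30 (mod 35), but 30² = 900 ≡ 25 (mod 35), not 14.

(←) This fails: take k = 7. Then 7² = 49 ≡ 14 (mod 35), yet 7 ≡ 7 (mod 35), not 30.

Neither implication holds.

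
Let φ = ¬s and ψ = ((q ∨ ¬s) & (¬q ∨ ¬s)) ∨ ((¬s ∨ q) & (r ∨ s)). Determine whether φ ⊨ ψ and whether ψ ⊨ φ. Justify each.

(⟹) Assume the antecedent. If r is true, the antecedent forces (r = T, s = F, q = F) or (r = T, s = F, q = T), and the consequent holds there. If r is false, the antecedent forces (r = F, s = F, q = F) or (r = F, s = F, q = T), and the consequent holds there. Either way the consequent holds.

(⟸) This fails. Under r = F, s = T, q = T, the left side is false but the right side is true.

Not equivalent: only (⇒) holds.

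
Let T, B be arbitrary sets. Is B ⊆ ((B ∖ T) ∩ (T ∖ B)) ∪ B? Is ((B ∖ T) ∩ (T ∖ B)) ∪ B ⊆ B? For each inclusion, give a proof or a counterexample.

Forward inclusion. Let x ∈ B. Then either x ∈ B and x ∉ T; or x ∈ T ∩ B. In each case x ∈ ((B ∖ T) ∩ (T ∖ B)) ∪ B, so B ⊆ ((B ∖ T) ∩ (T ∖ B)) ∪ B.

Reverse inclusion. Let x ∈ ((B ∖ T) ∩ (T ∖ B)) ∪ B. Then either x ∈ B and x ∉ T; or x ∈ T ∩ B. In each case x ∈ B, so ((B ∖ T) ∩ (T ∖ B)) ∪ B ⊆ B.

Both inclusions hold.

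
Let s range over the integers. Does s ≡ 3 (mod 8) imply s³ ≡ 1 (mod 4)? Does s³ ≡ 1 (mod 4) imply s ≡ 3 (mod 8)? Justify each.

(⇒) This fails: take s = 3. Then 3 ≡ 3 (mod 8), but 3³ = 27 ≡ 3 (mod 4), not 1.

(⇐) This fails: take s = 1. Then 1³ = 1 ≡ 1 (mod 4), yet 1 ≡ 1 (mod 8), not 3.

(⇒) fails and (⇐) fails.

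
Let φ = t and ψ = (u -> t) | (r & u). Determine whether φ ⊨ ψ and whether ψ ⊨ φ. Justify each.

Converse. This fails. Under u = F, t = F, r = F, the left side is false but the right side is true.

Forward direction. Assume the antecedent. If u is true, the antecedent forces (u = T, t = T, r = F) or (u = T, t = T, r = T), and (u -> t) | (r & u) holds there. If u is false, (u -> t) | (r & u) reduces to true regardless of the other variables. Either way (u -> t) | (r & u) holds.

(⇒) holds; (⇐) fails.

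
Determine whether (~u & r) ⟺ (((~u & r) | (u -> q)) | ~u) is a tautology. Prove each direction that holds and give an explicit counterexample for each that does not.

Not equivalent: only (⇒) holds.

(→) Assume the antecedent. If r is true, the antecedent forces (r = T, u = F, q = F) or (r = T, u = F, q = T), and ((~u & r) | (u -> q)) | ~u holds there. If r is false, the antecedent cannot hold. Either way ((~u & r) | (u -> q)) | ~u holds.

(←) This fails. Under r = F, u = F, q = F, the left side is false but the right side is true.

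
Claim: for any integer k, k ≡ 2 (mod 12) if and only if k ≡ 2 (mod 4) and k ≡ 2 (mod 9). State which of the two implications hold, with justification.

(⟹) This fails: k = 26 gives 26 ≡ 2 (mod 12) but 26 ≡ 8 (mod 9), so the conjunction on the right does not hold.

(⟸) Conversely, if k ≡ 2 (mod 4) and k ≡ 2 (mod 9), then by the Chinese remainder theorem k ≡ 2 (mod 36). Since 2 ≡ 2 (mod 12) and 12 ∣ 36, we get k ≡ 2 (mod 12).

(⇒) fails; (⇐) holds.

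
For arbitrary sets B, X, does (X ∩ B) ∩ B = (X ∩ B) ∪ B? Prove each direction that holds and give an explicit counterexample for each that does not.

(⟸) This inclusion fails. Take B = {1}, X = ∅; then 1 ∈ (X ∩ B) ∪ B but 1 ∉ (X ∩ B) ∩ B.

(⟹) Let x ∈ (X ∩ B) ∩ B. Then x ∈ B ∩ X, from which x ∈ (X ∩ B) ∪ B.

Only the forward inclusion holds.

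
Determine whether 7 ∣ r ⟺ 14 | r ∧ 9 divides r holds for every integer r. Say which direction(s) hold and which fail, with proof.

(→) This fails: take r = 7. Certainly 7 ∣ 7, but 14 ∤ 7.

(←) Suppose 14 ∣ r and 9 ∣ r. Any common multiple of 14 and 9 is a multiple of their lcm; here gcd(14, 9) = 1, so lcm(14, 9) = 14·9 = 126, so 126 ∣ r. Since 7 ∣ 126, it follows that 7 ∣ r.

Not equivalent: only (⇐) holds.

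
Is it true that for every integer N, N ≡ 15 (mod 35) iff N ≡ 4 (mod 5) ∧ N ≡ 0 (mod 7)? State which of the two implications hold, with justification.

Neither direction holds.

(→) This fails: N = 15 gives 15 ≡ 15 (mod 35) but 15 ≡ 0 (mod 5), so the conjunction on the right does not hold.

(←) This fails: N = 14 satisfies both congruences on the right (14 ≡ 4 mod 5 and 14 ≡ 0 mod 7) yet 14 ≡ 14 (mod 35), not 15.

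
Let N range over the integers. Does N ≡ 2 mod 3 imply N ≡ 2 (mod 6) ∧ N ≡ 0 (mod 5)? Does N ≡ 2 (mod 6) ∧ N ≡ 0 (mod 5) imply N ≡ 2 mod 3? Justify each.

(⇐) If N ≡ 2 (mod 6) and N ≡ 0 (mod 5), then by the Chinese remainder theorem N ≡ 20 (mod 30). Since 20 ≡ 2 (mod 3) and 3 ∣ 30, we get N ≡ 2 (mod 3).

(⇒) This fails: N = 2 gives 2 ≡ 2 (mod 3) but 2 ≡ 2 (mod 5), so the conjunction on the right does not hold.

(⇒) fails; (⇐) holds.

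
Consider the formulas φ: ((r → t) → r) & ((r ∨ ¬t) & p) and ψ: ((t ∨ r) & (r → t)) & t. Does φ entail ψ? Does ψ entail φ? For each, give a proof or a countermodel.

(⇒) This fails. Under t = F, r = T, p = T, the left side is true but the right side is false.

(⇐) This fails. Under t = T, r = F, p = F, the left side is false but the right side is true.

Neither direction holds.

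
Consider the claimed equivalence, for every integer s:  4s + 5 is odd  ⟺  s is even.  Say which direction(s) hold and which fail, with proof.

(⇒) fails; (⇐) holds.

[⇒] This fails: take s = 3. Then 4s + 5 = 17, which is odd, yet s = 3 is odd, not even.

[⇐] Suppose s is even. Since 4 is even, 4s is even for every s, so 4s + 5 has the same parity as 5, which is odd. Hence 4s + 5 is odd.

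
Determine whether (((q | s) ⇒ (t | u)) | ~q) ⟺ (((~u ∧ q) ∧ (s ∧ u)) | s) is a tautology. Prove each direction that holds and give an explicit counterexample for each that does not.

(⟹) This fails. Under u = F, q = F, t = F, s = F, the left side is true but the right side is false.

(⟸) This fails. Under u = F, q = T, t = F, s = T, the left side is false but the right side is true.

(⇒) fails and (⇐) fails.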